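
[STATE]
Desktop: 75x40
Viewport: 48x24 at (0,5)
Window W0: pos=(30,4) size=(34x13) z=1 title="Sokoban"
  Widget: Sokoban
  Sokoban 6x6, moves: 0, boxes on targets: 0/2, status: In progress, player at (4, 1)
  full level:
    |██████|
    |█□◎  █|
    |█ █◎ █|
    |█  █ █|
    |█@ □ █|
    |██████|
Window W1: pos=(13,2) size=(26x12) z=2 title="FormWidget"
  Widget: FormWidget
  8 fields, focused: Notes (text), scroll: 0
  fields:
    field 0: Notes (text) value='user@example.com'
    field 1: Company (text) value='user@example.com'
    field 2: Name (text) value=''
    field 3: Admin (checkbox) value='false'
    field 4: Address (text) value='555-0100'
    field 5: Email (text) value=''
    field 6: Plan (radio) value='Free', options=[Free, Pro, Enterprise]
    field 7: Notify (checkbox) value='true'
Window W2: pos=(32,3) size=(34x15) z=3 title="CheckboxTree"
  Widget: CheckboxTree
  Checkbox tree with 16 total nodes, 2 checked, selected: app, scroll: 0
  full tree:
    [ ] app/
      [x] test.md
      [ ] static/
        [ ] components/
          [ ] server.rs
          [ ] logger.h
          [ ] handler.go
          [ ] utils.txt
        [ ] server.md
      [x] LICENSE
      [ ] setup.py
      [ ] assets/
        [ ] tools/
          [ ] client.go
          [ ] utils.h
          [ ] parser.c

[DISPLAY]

             ┃> Notes:      [use┠───────────────
             ┃  Company:    [use┃>[-] app/      
             ┃  Name:       [   ┃   [x] test.md 
             ┃  Admin:      [ ] ┃   [ ] static/ 
             ┃  Address:    [555┃     [ ] compon
             ┃  Email:      [   ┃       [ ] serv
             ┃  Plan:       (●) ┃       [ ] logg
             ┃  Notify:     [x] ┃       [ ] hand
             ┗━━━━━━━━━━━━━━━━━━┃       [ ] util
                              ┃ ┃     [ ] server
                              ┃ ┃   [x] LICENSE 
                              ┗━┃   [ ] setup.py
                                ┗━━━━━━━━━━━━━━━
                                                
                                                
                                                
                                                
                                                
                                                
                                                
                                                
                                                
                                                
                                                


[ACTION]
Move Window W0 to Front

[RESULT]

             ┃> Notes:      [u┃ Sokoban         
             ┃  Company:    [u┠─────────────────
             ┃  Name:       [ ┃██████           
             ┃  Admin:      [ ┃█□◎  █           
             ┃  Address:    [5┃█ █◎ █           
             ┃  Email:      [ ┃█  █ █           
             ┃  Plan:       (●┃█@ □ █           
             ┃  Notify:     [x┃██████           
             ┗━━━━━━━━━━━━━━━━┃Moves: 0  0/2    
                              ┃                 
                              ┃                 
                              ┗━━━━━━━━━━━━━━━━━
                                ┗━━━━━━━━━━━━━━━
                                                
                                                
                                                
                                                
                                                
                                                
                                                
                                                
                                                
                                                
                                                


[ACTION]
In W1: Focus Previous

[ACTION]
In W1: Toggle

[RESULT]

             ┃  Notes:      [u┃ Sokoban         
             ┃  Company:    [u┠─────────────────
             ┃  Name:       [ ┃██████           
             ┃  Admin:      [ ┃█□◎  █           
             ┃  Address:    [5┃█ █◎ █           
             ┃  Email:      [ ┃█  █ █           
             ┃  Plan:       (●┃█@ □ █           
             ┃> Notify:     [ ┃██████           
             ┗━━━━━━━━━━━━━━━━┃Moves: 0  0/2    
                              ┃                 
                              ┃                 
                              ┗━━━━━━━━━━━━━━━━━
                                ┗━━━━━━━━━━━━━━━
                                                
                                                
                                                
                                                
                                                
                                                
                                                
                                                
                                                
                                                
                                                


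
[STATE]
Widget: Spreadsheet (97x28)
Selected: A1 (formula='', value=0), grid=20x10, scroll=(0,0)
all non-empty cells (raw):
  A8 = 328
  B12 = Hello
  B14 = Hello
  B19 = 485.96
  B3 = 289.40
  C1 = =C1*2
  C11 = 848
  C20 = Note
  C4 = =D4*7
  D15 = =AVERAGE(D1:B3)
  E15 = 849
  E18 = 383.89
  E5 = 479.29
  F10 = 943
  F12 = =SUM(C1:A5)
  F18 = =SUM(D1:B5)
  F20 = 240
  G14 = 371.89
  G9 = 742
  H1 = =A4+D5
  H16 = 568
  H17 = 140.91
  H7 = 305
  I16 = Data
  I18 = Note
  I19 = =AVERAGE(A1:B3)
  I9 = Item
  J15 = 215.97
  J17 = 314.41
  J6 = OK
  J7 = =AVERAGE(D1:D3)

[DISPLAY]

A1:                                                                                              
       A       B       C       D       E       F       G       H       I       J                 
-------------------------------------------------------------------------------------------------
  1      [0]       0#CIRC!         0       0       0       0       0       0       0             
  2        0       0       0       0       0       0       0       0       0       0             
  3        0  289.40       0       0       0       0       0       0       0       0             
  4        0       0       0       0       0       0       0       0       0       0             
  5        0       0       0       0  479.29       0       0       0       0       0             
  6        0       0       0       0       0       0       0       0       0OK                   
  7        0       0       0       0       0       0       0     305       0       0             
  8      328       0       0       0       0       0       0       0       0       0             
  9        0       0       0       0       0       0     742       0Item           0             
 10        0       0       0       0       0     943       0       0       0       0             
 11        0       0     848       0       0       0       0       0       0       0             
 12        0Hello          0       0       0#CIRC!         0       0       0       0             
 13        0       0       0       0       0       0       0       0       0       0             
 14        0Hello          0       0       0       0  371.89       0       0       0             
 15        0       0       0#CIRC!       849       0       0       0       0  215.97             
 16        0       0       0       0       0       0       0     568Data           0             
 17        0       0       0       0       0       0       0  140.91       0  314.41             
 18        0       0       0       0  383.89#CIRC!         0       0Note           0             
 19        0  485.96       0       0       0       0       0       0   48.23       0             
 20        0       0Note           0       0     240       0       0       0       0             
                                                                                                 
                                                                                                 
                                                                                                 
                                                                                                 
                                                                                                 


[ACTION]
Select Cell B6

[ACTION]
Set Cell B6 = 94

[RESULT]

B6: 94                                                                                           
       A       B       C       D       E       F       G       H       I       J                 
-------------------------------------------------------------------------------------------------
  1        0       0#CIRC!         0       0       0       0       0       0       0             
  2        0       0       0       0       0       0       0       0       0       0             
  3        0  289.40       0       0       0       0       0       0       0       0             
  4        0       0       0       0       0       0       0       0       0       0             
  5        0       0       0       0  479.29       0       0       0       0       0             
  6        0    [94]       0       0       0       0       0       0       0OK                   
  7        0       0       0       0       0       0       0     305       0       0             
  8      328       0       0       0       0       0       0       0       0       0             
  9        0       0       0       0       0       0     742       0Item           0             
 10        0       0       0       0       0     943       0       0       0       0             
 11        0       0     848       0       0       0       0       0       0       0             
 12        0Hello          0       0       0#CIRC!         0       0       0       0             
 13        0       0       0       0       0       0       0       0       0       0             
 14        0Hello          0       0       0       0  371.89       0       0       0             
 15        0       0       0#CIRC!       849       0       0       0       0  215.97             
 16        0       0       0       0       0       0       0     568Data           0             
 17        0       0       0       0       0       0       0  140.91       0  314.41             
 18        0       0       0       0  383.89#CIRC!         0       0Note           0             
 19        0  485.96       0       0       0       0       0       0   48.23       0             
 20        0       0Note           0       0     240       0       0       0       0             
                                                                                                 
                                                                                                 
                                                                                                 
                                                                                                 
                                                                                                 


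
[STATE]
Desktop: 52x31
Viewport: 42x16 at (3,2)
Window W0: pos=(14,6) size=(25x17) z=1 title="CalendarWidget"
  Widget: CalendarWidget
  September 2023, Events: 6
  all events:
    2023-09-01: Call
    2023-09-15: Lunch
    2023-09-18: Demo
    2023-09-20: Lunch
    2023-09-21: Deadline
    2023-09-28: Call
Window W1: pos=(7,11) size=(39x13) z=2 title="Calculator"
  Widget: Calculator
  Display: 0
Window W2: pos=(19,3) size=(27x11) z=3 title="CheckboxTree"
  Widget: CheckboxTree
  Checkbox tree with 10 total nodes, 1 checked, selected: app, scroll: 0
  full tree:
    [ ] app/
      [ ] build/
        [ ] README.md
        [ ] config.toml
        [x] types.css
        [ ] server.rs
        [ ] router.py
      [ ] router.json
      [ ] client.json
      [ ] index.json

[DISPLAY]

                                          
                ┏━━━━━━━━━━━━━━━━━━━━━━━━━
                ┃ CheckboxTree            
                ┠─────────────────────────
           ┏━━━━┃>[-] app/                
           ┃ Cal┃   [-] build/            
           ┠────┃     [ ] README.md       
           ┃    ┃     [ ] config.toml     
           ┃Mo T┃     [x] types.css       
    ┏━━━━━━━━━━━┃     [ ] server.rs       
    ┃ Calculator┃     [ ] router.py       
    ┠───────────┗━━━━━━━━━━━━━━━━━━━━━━━━━
    ┃                                    0
    ┃┌───┬───┬───┬───┐                    
    ┃│ 7 │ 8 │ 9 │ ÷ │                    
    ┃├───┼───┼───┼───┤                    


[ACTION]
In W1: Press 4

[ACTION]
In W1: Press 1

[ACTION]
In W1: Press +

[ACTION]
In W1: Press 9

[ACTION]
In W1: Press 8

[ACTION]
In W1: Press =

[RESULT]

                                          
                ┏━━━━━━━━━━━━━━━━━━━━━━━━━
                ┃ CheckboxTree            
                ┠─────────────────────────
           ┏━━━━┃>[-] app/                
           ┃ Cal┃   [-] build/            
           ┠────┃     [ ] README.md       
           ┃    ┃     [ ] config.toml     
           ┃Mo T┃     [x] types.css       
    ┏━━━━━━━━━━━┃     [ ] server.rs       
    ┃ Calculator┃     [ ] router.py       
    ┠───────────┗━━━━━━━━━━━━━━━━━━━━━━━━━
    ┃                                  139
    ┃┌───┬───┬───┬───┐                    
    ┃│ 7 │ 8 │ 9 │ ÷ │                    
    ┃├───┼───┼───┼───┤                    


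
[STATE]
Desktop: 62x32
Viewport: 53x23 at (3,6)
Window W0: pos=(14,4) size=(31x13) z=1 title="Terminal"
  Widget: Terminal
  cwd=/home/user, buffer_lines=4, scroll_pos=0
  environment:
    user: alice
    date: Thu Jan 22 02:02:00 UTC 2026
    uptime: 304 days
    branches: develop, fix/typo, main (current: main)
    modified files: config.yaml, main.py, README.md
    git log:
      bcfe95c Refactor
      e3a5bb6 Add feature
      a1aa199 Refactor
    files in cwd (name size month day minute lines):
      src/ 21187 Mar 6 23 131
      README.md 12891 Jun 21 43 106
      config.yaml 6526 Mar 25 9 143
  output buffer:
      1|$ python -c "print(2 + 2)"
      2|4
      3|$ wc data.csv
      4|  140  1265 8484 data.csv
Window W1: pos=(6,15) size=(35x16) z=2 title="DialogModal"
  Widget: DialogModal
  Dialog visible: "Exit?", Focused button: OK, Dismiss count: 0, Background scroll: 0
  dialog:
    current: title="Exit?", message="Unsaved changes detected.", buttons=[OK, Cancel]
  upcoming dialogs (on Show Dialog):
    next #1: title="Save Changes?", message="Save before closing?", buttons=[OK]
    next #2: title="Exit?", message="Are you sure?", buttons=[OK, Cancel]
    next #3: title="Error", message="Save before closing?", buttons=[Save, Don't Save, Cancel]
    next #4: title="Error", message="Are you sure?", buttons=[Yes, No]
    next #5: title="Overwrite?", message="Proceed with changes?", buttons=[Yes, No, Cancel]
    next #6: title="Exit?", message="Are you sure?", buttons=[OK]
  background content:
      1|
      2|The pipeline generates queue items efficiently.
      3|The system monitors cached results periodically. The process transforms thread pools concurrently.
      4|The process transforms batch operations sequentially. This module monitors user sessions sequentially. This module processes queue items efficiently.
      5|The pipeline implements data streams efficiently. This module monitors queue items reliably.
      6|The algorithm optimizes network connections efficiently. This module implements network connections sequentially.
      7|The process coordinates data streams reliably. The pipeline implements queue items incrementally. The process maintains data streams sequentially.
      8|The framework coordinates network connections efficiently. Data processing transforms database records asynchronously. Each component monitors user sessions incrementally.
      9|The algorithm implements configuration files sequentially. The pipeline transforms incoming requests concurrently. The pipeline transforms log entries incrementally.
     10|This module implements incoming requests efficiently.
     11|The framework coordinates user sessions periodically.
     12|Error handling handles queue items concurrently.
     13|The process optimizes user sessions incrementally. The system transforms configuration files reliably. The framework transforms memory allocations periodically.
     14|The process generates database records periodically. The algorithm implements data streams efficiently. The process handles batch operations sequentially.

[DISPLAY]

           ┠─────────────────────────────┨           
           ┃$ python -c "print(2 + 2)"   ┃           
           ┃4                            ┃           
           ┃$ wc data.csv                ┃           
           ┃  140  1265 8484 data.csv    ┃           
           ┃$ █                          ┃           
           ┃                             ┃           
           ┃                             ┃           
           ┃                             ┃           
   ┏━━━━━━━━━━━━━━━━━━━━━━━━━━━━━━━━━┓   ┃           
   ┃ DialogModal                     ┃━━━┛           
   ┠─────────────────────────────────┨               
   ┃                                 ┃               
   ┃The pipeline generates queue item┃               
   ┃The system monitors cached result┃               
   ┃Th┌───────────────────────────┐er┃               
   ┃Th│           Exit?           │re┃               
   ┃Th│ Unsaved changes detected. │ c┃               
   ┃Th│       [OK]  Cancel        │re┃               
   ┃Th└───────────────────────────┘rk┃               
   ┃The algorithm implements configur┃               
   ┃This module implements incoming r┃               
   ┃The framework coordinates user se┃               


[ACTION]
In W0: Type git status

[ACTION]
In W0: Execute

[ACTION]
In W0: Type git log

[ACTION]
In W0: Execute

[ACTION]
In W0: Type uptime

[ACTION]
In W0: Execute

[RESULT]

           ┠─────────────────────────────┨           
           ┃        modified:   main.py  ┃           
           ┃        modified:   README.md┃           
           ┃$ git log                    ┃           
           ┃bcfe95c Refactor             ┃           
           ┃e3a5bb6 Add feature          ┃           
           ┃a1aa199 Refactor             ┃           
           ┃$ uptime                     ┃           
           ┃ 10:00  up 304 days          ┃           
   ┏━━━━━━━━━━━━━━━━━━━━━━━━━━━━━━━━━┓   ┃           
   ┃ DialogModal                     ┃━━━┛           
   ┠─────────────────────────────────┨               
   ┃                                 ┃               
   ┃The pipeline generates queue item┃               
   ┃The system monitors cached result┃               
   ┃Th┌───────────────────────────┐er┃               
   ┃Th│           Exit?           │re┃               
   ┃Th│ Unsaved changes detected. │ c┃               
   ┃Th│       [OK]  Cancel        │re┃               
   ┃Th└───────────────────────────┘rk┃               
   ┃The algorithm implements configur┃               
   ┃This module implements incoming r┃               
   ┃The framework coordinates user se┃               


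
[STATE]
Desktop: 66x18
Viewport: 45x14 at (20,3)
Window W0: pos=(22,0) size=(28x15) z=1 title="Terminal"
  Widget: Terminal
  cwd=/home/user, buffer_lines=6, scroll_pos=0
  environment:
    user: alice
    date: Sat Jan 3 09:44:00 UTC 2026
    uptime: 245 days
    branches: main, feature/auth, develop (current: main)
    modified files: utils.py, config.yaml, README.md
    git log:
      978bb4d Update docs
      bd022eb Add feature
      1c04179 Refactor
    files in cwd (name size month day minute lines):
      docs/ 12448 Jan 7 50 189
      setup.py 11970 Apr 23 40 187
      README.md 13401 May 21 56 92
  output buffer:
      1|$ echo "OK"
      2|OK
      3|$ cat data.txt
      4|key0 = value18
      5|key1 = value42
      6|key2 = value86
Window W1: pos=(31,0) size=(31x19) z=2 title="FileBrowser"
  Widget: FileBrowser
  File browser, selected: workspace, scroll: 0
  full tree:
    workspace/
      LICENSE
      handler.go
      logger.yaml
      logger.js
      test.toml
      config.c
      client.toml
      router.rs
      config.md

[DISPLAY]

  ┃$ echo "┃> [-] workspace/             ┃   
  ┃OK      ┃    LICENSE                  ┃   
  ┃$ cat da┃    handler.go               ┃   
  ┃key0 = v┃    logger.yaml              ┃   
  ┃key1 = v┃    logger.js                ┃   
  ┃key2 = v┃    test.toml                ┃   
  ┃$ █     ┃    config.c                 ┃   
  ┃        ┃    client.toml              ┃   
  ┃        ┃    router.rs                ┃   
  ┃        ┃    config.md                ┃   
  ┃        ┃                             ┃   
  ┗━━━━━━━━┃                             ┃   
           ┃                             ┃   
           ┃                             ┃   


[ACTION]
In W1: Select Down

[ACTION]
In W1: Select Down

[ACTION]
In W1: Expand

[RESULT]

  ┃$ echo "┃  [-] workspace/             ┃   
  ┃OK      ┃    LICENSE                  ┃   
  ┃$ cat da┃  > handler.go               ┃   
  ┃key0 = v┃    logger.yaml              ┃   
  ┃key1 = v┃    logger.js                ┃   
  ┃key2 = v┃    test.toml                ┃   
  ┃$ █     ┃    config.c                 ┃   
  ┃        ┃    client.toml              ┃   
  ┃        ┃    router.rs                ┃   
  ┃        ┃    config.md                ┃   
  ┃        ┃                             ┃   
  ┗━━━━━━━━┃                             ┃   
           ┃                             ┃   
           ┃                             ┃   


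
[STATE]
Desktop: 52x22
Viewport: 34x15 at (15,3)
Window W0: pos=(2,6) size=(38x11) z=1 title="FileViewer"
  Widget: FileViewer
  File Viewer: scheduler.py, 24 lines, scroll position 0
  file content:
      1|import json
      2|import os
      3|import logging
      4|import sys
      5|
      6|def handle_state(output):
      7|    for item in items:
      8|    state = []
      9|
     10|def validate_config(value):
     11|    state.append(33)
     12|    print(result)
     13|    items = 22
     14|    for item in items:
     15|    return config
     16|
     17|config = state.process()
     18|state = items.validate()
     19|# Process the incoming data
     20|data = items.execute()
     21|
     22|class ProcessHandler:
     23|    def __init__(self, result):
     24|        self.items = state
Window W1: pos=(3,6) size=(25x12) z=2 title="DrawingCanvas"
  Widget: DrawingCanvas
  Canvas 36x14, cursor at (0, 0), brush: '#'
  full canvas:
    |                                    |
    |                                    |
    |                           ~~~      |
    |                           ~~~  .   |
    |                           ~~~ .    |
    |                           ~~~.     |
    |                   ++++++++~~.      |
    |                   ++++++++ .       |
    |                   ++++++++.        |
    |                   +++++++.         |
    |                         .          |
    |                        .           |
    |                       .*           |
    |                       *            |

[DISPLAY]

                                  
                                  
                                  
━━━━━━━━━━━━┓━━━━━━━━━━━┓         
vas         ┃           ┃         
────────────┨───────────┨         
            ┃          ▲┃         
            ┃          █┃         
            ┃          ░┃         
            ┃          ░┃         
            ┃          ░┃         
            ┃          ░┃         
        ++++┃          ▼┃         
        ++++┃━━━━━━━━━━━┛         
━━━━━━━━━━━━┛                     


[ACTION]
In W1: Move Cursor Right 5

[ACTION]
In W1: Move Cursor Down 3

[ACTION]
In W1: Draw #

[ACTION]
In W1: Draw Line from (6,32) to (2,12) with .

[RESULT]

                                  
                                  
                                  
━━━━━━━━━━━━┓━━━━━━━━━━━┓         
vas         ┃           ┃         
────────────┨───────────┨         
            ┃          ▲┃         
            ┃          █┃         
 ...        ┃          ░┃         
    .....   ┃          ░┃         
         ...┃          ░┃         
            ┃          ░┃         
        ++++┃          ▼┃         
        ++++┃━━━━━━━━━━━┛         
━━━━━━━━━━━━┛                     


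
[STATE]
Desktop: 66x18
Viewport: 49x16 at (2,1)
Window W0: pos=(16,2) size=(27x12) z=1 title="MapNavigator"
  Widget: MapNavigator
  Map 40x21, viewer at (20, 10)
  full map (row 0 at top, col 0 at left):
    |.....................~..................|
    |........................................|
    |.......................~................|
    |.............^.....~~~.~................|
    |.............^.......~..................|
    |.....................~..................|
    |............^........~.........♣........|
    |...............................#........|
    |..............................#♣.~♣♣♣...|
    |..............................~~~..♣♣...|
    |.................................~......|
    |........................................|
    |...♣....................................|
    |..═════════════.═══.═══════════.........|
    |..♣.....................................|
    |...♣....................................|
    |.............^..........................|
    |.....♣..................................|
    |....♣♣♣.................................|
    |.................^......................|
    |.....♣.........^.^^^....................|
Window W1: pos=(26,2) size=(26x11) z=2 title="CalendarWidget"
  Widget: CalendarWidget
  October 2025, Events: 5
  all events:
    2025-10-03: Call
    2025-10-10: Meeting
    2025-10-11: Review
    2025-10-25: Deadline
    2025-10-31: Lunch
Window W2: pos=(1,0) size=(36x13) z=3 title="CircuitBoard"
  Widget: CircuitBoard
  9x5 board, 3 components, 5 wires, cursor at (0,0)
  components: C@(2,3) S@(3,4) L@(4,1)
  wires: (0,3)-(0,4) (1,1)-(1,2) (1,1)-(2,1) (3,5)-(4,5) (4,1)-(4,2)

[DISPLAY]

 CircuitBoard                     ┃              
──────────────────────────────────┨━━━━━━━━━━━━━━
   0 1 2 3 4 5 6 7 8              ┃idget         
0  [.]          · ─ ·             ┃──────────────
                                  ┃ber 2025      
1       · ─ ·                     ┃h Fr Sa Su    
        │                         ┃2  3*  4  5   
2       ·       C                 ┃9 10* 11* 12  
                                  ┃6 17 18 19    
3                   S   ·         ┃3 24 25* 26   
                        │         ┃0 31*         
━━━━━━━━━━━━━━━━━━━━━━━━━━━━━━━━━━┛━━━━━━━━━━━━━━
              ┗━━━━━━━━━━━━━━━━━━━━━━━━━┛        
                                                 
                                                 
                                                 


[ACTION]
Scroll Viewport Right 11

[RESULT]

rd                     ┃                         
───────────────────────┨━━━━━━━━━━━━━━┓          
4 5 6 7 8              ┃idget         ┃          
     · ─ ·             ┃──────────────┨          
                       ┃ber 2025      ┃          
 ·                     ┃h Fr Sa Su    ┃          
                       ┃2  3*  4  5   ┃          
     C                 ┃9 10* 11* 12  ┃          
                       ┃6 17 18 19    ┃          
         S   ·         ┃3 24 25* 26   ┃          
             │         ┃0 31*         ┃          
━━━━━━━━━━━━━━━━━━━━━━━┛━━━━━━━━━━━━━━┛          
   ┗━━━━━━━━━━━━━━━━━━━━━━━━━┛                   
                                                 
                                                 
                                                 


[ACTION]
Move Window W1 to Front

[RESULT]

rd                     ┃                         
─────────────┏━━━━━━━━━━━━━━━━━━━━━━━━┓          
4 5 6 7 8    ┃ CalendarWidget         ┃          
     · ─ ·   ┠────────────────────────┨          
             ┃      October 2025      ┃          
 ·           ┃Mo Tu We Th Fr Sa Su    ┃          
             ┃       1  2  3*  4  5   ┃          
     C       ┃ 6  7  8  9 10* 11* 12  ┃          
             ┃13 14 15 16 17 18 19    ┃          
         S   ┃20 21 22 23 24 25* 26   ┃          
             ┃27 28 29 30 31*         ┃          
━━━━━━━━━━━━━┗━━━━━━━━━━━━━━━━━━━━━━━━┛          
   ┗━━━━━━━━━━━━━━━━━━━━━━━━━┛                   
                                                 
                                                 
                                                 


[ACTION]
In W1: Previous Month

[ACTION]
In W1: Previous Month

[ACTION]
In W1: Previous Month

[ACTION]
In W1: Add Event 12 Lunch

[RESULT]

rd                     ┃                         
─────────────┏━━━━━━━━━━━━━━━━━━━━━━━━┓          
4 5 6 7 8    ┃ CalendarWidget         ┃          
     · ─ ·   ┠────────────────────────┨          
             ┃       July 2025        ┃          
 ·           ┃Mo Tu We Th Fr Sa Su    ┃          
             ┃    1  2  3  4  5  6    ┃          
     C       ┃ 7  8  9 10 11 12* 13   ┃          
             ┃14 15 16 17 18 19 20    ┃          
         S   ┃21 22 23 24 25 26 27    ┃          
             ┃28 29 30 31             ┃          
━━━━━━━━━━━━━┗━━━━━━━━━━━━━━━━━━━━━━━━┛          
   ┗━━━━━━━━━━━━━━━━━━━━━━━━━┛                   
                                                 
                                                 
                                                 


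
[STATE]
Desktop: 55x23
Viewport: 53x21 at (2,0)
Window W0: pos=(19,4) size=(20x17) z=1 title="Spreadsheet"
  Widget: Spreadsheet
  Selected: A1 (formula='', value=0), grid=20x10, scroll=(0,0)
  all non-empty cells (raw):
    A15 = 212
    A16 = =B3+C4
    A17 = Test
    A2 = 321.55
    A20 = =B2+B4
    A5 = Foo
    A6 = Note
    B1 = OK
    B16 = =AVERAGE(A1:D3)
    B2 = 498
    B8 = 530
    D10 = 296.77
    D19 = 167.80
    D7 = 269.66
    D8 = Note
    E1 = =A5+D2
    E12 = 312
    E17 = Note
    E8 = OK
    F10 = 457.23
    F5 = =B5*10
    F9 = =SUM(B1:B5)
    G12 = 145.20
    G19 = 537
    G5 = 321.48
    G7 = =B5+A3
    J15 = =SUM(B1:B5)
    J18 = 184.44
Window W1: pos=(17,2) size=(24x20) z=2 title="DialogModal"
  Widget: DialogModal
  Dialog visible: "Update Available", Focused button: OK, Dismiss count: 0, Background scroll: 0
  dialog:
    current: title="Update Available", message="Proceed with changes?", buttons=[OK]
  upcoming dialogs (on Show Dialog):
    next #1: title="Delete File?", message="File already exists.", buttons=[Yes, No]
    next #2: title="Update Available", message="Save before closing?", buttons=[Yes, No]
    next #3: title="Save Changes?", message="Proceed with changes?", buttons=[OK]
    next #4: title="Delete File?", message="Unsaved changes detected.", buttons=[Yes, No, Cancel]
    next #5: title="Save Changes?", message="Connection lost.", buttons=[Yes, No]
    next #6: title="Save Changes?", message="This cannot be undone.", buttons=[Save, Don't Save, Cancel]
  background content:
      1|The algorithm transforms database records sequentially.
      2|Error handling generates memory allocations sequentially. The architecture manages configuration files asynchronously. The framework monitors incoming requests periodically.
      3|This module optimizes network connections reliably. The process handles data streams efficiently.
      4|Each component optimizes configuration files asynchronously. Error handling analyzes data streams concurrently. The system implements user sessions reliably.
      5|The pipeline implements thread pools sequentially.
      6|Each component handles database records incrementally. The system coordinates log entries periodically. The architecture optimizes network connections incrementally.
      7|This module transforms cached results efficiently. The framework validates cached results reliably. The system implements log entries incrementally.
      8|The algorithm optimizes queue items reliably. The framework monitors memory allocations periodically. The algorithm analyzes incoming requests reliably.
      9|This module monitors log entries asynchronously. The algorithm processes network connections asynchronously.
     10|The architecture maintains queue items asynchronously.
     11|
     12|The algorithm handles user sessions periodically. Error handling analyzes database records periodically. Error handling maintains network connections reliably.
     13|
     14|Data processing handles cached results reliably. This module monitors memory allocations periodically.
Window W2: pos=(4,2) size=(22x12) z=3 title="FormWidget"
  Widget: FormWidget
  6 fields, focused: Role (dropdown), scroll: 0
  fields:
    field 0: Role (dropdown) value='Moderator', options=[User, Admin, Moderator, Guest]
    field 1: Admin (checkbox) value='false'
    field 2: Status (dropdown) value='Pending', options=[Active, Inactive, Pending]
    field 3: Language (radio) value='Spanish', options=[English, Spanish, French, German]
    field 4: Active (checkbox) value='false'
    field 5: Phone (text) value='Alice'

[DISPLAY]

                                                     
                                                     
  ┏━━━━━━━━━━━━━━━━━━━━┓━━━━━━━━━━━━━━┓              
  ┃ FormWidget         ┃odal          ┃              
  ┠────────────────────┨──────────────┨              
  ┃> Role:       [Mod▼]┃rithm transfor┃              
  ┃  Admin:      [ ]   ┃ndling generat┃              
  ┃  Status:     [Pen▼]┃ule optimizes ┃              
  ┃  Language:   ( ) En┃ponent optimiz┃              
  ┃  Active:     [ ]   ┃line implement┃              
  ┃  Phone:      [Alic]┃───────────┐es┃              
  ┃                    ┃e Available│ms┃              
  ┃                    ┃ed with cha│ze┃              
  ┗━━━━━━━━━━━━━━━━━━━━┛ [OK]      │ l┃              
               ┃Th└────────────────┘nt┃              
               ┃                      ┃              
               ┃The algorithm handles ┃              
               ┃                      ┃              
               ┃Data processing handle┃              
               ┃                      ┃              
               ┃                      ┃              


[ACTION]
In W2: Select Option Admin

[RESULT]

                                                     
                                                     
  ┏━━━━━━━━━━━━━━━━━━━━┓━━━━━━━━━━━━━━┓              
  ┃ FormWidget         ┃odal          ┃              
  ┠────────────────────┨──────────────┨              
  ┃> Role:       [Adm▼]┃rithm transfor┃              
  ┃  Admin:      [ ]   ┃ndling generat┃              
  ┃  Status:     [Pen▼]┃ule optimizes ┃              
  ┃  Language:   ( ) En┃ponent optimiz┃              
  ┃  Active:     [ ]   ┃line implement┃              
  ┃  Phone:      [Alic]┃───────────┐es┃              
  ┃                    ┃e Available│ms┃              
  ┃                    ┃ed with cha│ze┃              
  ┗━━━━━━━━━━━━━━━━━━━━┛ [OK]      │ l┃              
               ┃Th└────────────────┘nt┃              
               ┃                      ┃              
               ┃The algorithm handles ┃              
               ┃                      ┃              
               ┃Data processing handle┃              
               ┃                      ┃              
               ┃                      ┃              


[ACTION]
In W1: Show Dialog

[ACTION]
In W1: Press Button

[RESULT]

                                                     
                                                     
  ┏━━━━━━━━━━━━━━━━━━━━┓━━━━━━━━━━━━━━┓              
  ┃ FormWidget         ┃odal          ┃              
  ┠────────────────────┨──────────────┨              
  ┃> Role:       [Adm▼]┃rithm transfor┃              
  ┃  Admin:      [ ]   ┃ndling generat┃              
  ┃  Status:     [Pen▼]┃ule optimizes ┃              
  ┃  Language:   ( ) En┃ponent optimiz┃              
  ┃  Active:     [ ]   ┃line implement┃              
  ┃  Phone:      [Alic]┃ponent handles┃              
  ┃                    ┃ule transforms┃              
  ┃                    ┃rithm optimize┃              
  ┗━━━━━━━━━━━━━━━━━━━━┛ule monitors l┃              
               ┃The architecture maint┃              
               ┃                      ┃              
               ┃The algorithm handles ┃              
               ┃                      ┃              
               ┃Data processing handle┃              
               ┃                      ┃              
               ┃                      ┃              
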